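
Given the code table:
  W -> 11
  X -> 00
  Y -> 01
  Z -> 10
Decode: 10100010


Decoding:
10 -> Z
10 -> Z
00 -> X
10 -> Z


Result: ZZXZ


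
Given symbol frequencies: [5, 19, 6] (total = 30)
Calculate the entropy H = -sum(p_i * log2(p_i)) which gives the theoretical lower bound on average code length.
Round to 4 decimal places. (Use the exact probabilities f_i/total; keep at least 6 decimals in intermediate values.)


Per-symbol terms -p_i * log2(p_i) with p_i = f_i/30:
  p = 5/30 = 0.166667: log2(p) = -2.584963, -p*log2(p) = 0.430827
  p = 19/30 = 0.633333: log2(p) = -0.658963, -p*log2(p) = 0.417343
  p = 6/30 = 0.200000: log2(p) = -2.321928, -p*log2(p) = 0.464386
H = 0.430827 + 0.417343 + 0.464386 = 1.312556

H = 1.3126 bits/symbol


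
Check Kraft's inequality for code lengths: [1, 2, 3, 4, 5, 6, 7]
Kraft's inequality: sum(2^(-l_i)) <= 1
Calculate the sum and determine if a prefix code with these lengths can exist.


Sum = 2^(-1) + 2^(-2) + 2^(-3) + 2^(-4) + 2^(-5) + 2^(-6) + 2^(-7)
    = 0.5 + 0.25 + 0.125 + 0.0625 + 0.03125 + 0.015625 + 0.0078125
    = 127/128 = 0.9921875
Since 0.9921875 <= 1, Kraft's inequality IS satisfied.
A prefix code with these lengths CAN exist.

Kraft sum = 0.9921875. Satisfied.


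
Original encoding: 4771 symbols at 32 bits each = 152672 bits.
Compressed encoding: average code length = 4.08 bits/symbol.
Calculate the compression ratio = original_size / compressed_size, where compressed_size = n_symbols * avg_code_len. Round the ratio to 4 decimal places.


original_size = n_symbols * orig_bits = 4771 * 32 = 152672 bits
compressed_size = n_symbols * avg_code_len = 4771 * 4.08 = 19465.68 bits
ratio = original_size / compressed_size = 152672 / 19465.68 = 7.8431

Compression ratio = 7.8431


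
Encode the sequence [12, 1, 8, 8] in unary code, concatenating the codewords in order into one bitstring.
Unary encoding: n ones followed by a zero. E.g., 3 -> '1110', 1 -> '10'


Encode each number as n ones followed by a terminating 0:
  12 -> 1111111111110 (13 bits)
  1 -> 10 (2 bits)
  8 -> 111111110 (9 bits)
  8 -> 111111110 (9 bits)
Total length = 13 + 2 + 9 + 9 = 33 bits.

Unary([12, 1, 8, 8]) = 111111111111010111111110111111110 (33 bits)


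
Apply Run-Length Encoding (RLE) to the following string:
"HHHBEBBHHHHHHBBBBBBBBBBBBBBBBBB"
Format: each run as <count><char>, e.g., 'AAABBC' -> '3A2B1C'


Scanning runs left to right:
  i=0: run of 'H' x 3 -> '3H'
  i=3: run of 'B' x 1 -> '1B'
  i=4: run of 'E' x 1 -> '1E'
  i=5: run of 'B' x 2 -> '2B'
  i=7: run of 'H' x 6 -> '6H'
  i=13: run of 'B' x 18 -> '18B'

RLE = 3H1B1E2B6H18B


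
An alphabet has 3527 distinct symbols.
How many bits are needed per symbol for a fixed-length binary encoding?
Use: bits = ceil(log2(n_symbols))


log2(3527) = 11.7842
Bracket: 2^11 = 2048 < 3527 <= 2^12 = 4096
So ceil(log2(3527)) = 12

bits = ceil(log2(3527)) = ceil(11.7842) = 12 bits


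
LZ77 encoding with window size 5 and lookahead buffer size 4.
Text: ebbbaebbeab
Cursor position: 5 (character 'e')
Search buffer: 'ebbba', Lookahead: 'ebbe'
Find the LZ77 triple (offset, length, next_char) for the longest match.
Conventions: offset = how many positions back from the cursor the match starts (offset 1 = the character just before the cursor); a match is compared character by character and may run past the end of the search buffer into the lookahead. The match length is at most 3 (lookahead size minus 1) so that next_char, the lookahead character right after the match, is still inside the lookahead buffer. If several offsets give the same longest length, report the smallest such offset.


Try each offset into the search buffer:
  offset=1 (pos 4, char 'a'): match length 0
  offset=2 (pos 3, char 'b'): match length 0
  offset=3 (pos 2, char 'b'): match length 0
  offset=4 (pos 1, char 'b'): match length 0
  offset=5 (pos 0, char 'e'): match length 3
Longest match has length 3 at offset 5.
next_char = character at position 5 + 3 = 8 -> 'e'

Best match: offset=5, length=3 (matching 'ebb' starting at position 0)
LZ77 triple: (5, 3, 'e')


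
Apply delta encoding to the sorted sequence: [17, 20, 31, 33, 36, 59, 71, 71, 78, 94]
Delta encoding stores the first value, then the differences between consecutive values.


First value: 17
Deltas:
  20 - 17 = 3
  31 - 20 = 11
  33 - 31 = 2
  36 - 33 = 3
  59 - 36 = 23
  71 - 59 = 12
  71 - 71 = 0
  78 - 71 = 7
  94 - 78 = 16


Delta encoded: [17, 3, 11, 2, 3, 23, 12, 0, 7, 16]


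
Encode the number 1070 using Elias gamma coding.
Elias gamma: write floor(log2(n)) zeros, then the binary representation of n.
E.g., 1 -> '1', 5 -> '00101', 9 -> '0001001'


num_bits = floor(log2(1070)) + 1 = 11
leading_zeros = num_bits - 1 = 10
binary(1070) = 10000101110

Elias gamma(1070) = '0000000000' + '10000101110' = 000000000010000101110 (21 bits)


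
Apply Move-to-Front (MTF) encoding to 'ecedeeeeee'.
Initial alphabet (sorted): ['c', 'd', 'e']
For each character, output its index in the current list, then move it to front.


MTF encoding:
'e': index 2 in ['c', 'd', 'e'] -> ['e', 'c', 'd']
'c': index 1 in ['e', 'c', 'd'] -> ['c', 'e', 'd']
'e': index 1 in ['c', 'e', 'd'] -> ['e', 'c', 'd']
'd': index 2 in ['e', 'c', 'd'] -> ['d', 'e', 'c']
'e': index 1 in ['d', 'e', 'c'] -> ['e', 'd', 'c']
'e': index 0 in ['e', 'd', 'c'] -> ['e', 'd', 'c']
'e': index 0 in ['e', 'd', 'c'] -> ['e', 'd', 'c']
'e': index 0 in ['e', 'd', 'c'] -> ['e', 'd', 'c']
'e': index 0 in ['e', 'd', 'c'] -> ['e', 'd', 'c']
'e': index 0 in ['e', 'd', 'c'] -> ['e', 'd', 'c']


Output: [2, 1, 1, 2, 1, 0, 0, 0, 0, 0]


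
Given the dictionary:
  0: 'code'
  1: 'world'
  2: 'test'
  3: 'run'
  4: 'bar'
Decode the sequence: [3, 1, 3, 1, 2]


Look up each index in the dictionary:
  3 -> 'run'
  1 -> 'world'
  3 -> 'run'
  1 -> 'world'
  2 -> 'test'

Decoded: "run world run world test"


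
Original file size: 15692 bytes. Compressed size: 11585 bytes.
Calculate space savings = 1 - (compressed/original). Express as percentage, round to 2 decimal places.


ratio = compressed/original = 11585/15692 = 0.738274
savings = 1 - ratio = 1 - 0.738274 = 0.261726
as a percentage: 0.261726 * 100 = 26.17%

Space savings = 1 - 11585/15692 = 26.17%


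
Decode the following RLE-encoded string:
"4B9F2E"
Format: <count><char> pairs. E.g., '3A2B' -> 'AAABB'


Expanding each <count><char> pair:
  4B -> 'BBBB'
  9F -> 'FFFFFFFFF'
  2E -> 'EE'

Decoded = BBBBFFFFFFFFFEE


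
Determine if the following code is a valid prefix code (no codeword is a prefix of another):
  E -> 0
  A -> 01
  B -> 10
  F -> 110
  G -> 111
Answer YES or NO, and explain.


Checking each pair (does one codeword prefix another?):
  E='0' vs A='01': prefix -- VIOLATION

NO -- this is NOT a valid prefix code. E (0) is a prefix of A (01).


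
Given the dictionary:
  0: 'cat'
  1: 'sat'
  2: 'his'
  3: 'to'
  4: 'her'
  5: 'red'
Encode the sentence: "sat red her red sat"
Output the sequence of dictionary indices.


Look up each word in the dictionary:
  'sat' -> 1
  'red' -> 5
  'her' -> 4
  'red' -> 5
  'sat' -> 1

Encoded: [1, 5, 4, 5, 1]


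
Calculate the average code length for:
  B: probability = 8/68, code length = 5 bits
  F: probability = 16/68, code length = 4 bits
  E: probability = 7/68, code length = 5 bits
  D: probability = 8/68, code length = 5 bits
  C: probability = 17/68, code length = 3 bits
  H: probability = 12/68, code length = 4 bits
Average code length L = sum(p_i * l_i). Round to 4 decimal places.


Weighted contributions p_i * l_i:
  B: (8/68) * 5 = 40/68
  F: (16/68) * 4 = 64/68
  E: (7/68) * 5 = 35/68
  D: (8/68) * 5 = 40/68
  C: (17/68) * 3 = 51/68
  H: (12/68) * 4 = 48/68
Sum = (40 + 64 + 35 + 40 + 51 + 48)/68 = 278/68

L = 278/68 = 4.0882 bits/symbol


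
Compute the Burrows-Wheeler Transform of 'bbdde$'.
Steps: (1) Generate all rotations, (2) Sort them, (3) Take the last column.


Rotations (sorted):
  0: $bbdde -> last char: e
  1: bbdde$ -> last char: $
  2: bdde$b -> last char: b
  3: dde$bb -> last char: b
  4: de$bbd -> last char: d
  5: e$bbdd -> last char: d


BWT = e$bbdd


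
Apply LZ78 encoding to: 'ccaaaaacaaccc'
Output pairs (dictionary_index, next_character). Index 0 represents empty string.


LZ78 encoding steps:
Dictionary: {0: ''}
Step 1: w='' (idx 0), next='c' -> output (0, 'c'), add 'c' as idx 1
Step 2: w='c' (idx 1), next='a' -> output (1, 'a'), add 'ca' as idx 2
Step 3: w='' (idx 0), next='a' -> output (0, 'a'), add 'a' as idx 3
Step 4: w='a' (idx 3), next='a' -> output (3, 'a'), add 'aa' as idx 4
Step 5: w='a' (idx 3), next='c' -> output (3, 'c'), add 'ac' as idx 5
Step 6: w='aa' (idx 4), next='c' -> output (4, 'c'), add 'aac' as idx 6
Step 7: w='c' (idx 1), next='c' -> output (1, 'c'), add 'cc' as idx 7


Encoded: [(0, 'c'), (1, 'a'), (0, 'a'), (3, 'a'), (3, 'c'), (4, 'c'), (1, 'c')]


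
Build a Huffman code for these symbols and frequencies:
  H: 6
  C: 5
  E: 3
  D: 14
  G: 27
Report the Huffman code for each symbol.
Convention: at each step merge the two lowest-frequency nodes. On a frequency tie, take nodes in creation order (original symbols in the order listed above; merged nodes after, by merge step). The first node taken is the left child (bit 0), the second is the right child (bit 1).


Huffman tree construction:
Step 1: Merge E(3) + C(5) = 8
Step 2: Merge H(6) + (E+C)(8) = 14
Step 3: Merge D(14) + (H+(E+C))(14) = 28
Step 4: Merge G(27) + (D+(H+(E+C)))(28) = 55
Read each symbol's code off the tree from the root (left child = 0, right child = 1).

Codes:
  H: 110 (length 3)
  C: 1111 (length 4)
  E: 1110 (length 4)
  D: 10 (length 2)
  G: 0 (length 1)
Average code length: 105/55 = 1.9091 bits/symbol


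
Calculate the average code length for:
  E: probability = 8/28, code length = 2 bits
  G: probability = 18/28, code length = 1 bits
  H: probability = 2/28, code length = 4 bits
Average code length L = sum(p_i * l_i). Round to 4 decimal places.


Weighted contributions p_i * l_i:
  E: (8/28) * 2 = 16/28
  G: (18/28) * 1 = 18/28
  H: (2/28) * 4 = 8/28
Sum = (16 + 18 + 8)/28 = 42/28

L = 42/28 = 1.5000 bits/symbol


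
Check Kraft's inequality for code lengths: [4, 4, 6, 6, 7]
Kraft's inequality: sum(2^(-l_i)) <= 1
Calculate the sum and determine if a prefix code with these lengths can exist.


Sum = 2^(-4) + 2^(-4) + 2^(-6) + 2^(-6) + 2^(-7)
    = 0.0625 + 0.0625 + 0.015625 + 0.015625 + 0.0078125
    = 21/128 = 0.1640625
Since 0.1640625 <= 1, Kraft's inequality IS satisfied.
A prefix code with these lengths CAN exist.

Kraft sum = 0.1640625. Satisfied.


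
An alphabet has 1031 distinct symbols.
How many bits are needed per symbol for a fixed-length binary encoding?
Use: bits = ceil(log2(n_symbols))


log2(1031) = 10.0098
Bracket: 2^10 = 1024 < 1031 <= 2^11 = 2048
So ceil(log2(1031)) = 11

bits = ceil(log2(1031)) = ceil(10.0098) = 11 bits


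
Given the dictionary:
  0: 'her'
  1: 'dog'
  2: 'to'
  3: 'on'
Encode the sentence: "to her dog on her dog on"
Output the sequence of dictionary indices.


Look up each word in the dictionary:
  'to' -> 2
  'her' -> 0
  'dog' -> 1
  'on' -> 3
  'her' -> 0
  'dog' -> 1
  'on' -> 3

Encoded: [2, 0, 1, 3, 0, 1, 3]


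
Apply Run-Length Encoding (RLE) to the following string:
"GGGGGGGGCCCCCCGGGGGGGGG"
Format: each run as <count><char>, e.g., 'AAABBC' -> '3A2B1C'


Scanning runs left to right:
  i=0: run of 'G' x 8 -> '8G'
  i=8: run of 'C' x 6 -> '6C'
  i=14: run of 'G' x 9 -> '9G'

RLE = 8G6C9G


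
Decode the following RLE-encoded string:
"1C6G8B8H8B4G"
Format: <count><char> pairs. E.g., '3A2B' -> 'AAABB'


Expanding each <count><char> pair:
  1C -> 'C'
  6G -> 'GGGGGG'
  8B -> 'BBBBBBBB'
  8H -> 'HHHHHHHH'
  8B -> 'BBBBBBBB'
  4G -> 'GGGG'

Decoded = CGGGGGGBBBBBBBBHHHHHHHHBBBBBBBBGGGG


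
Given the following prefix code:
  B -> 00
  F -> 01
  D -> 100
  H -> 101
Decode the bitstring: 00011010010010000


Decoding step by step:
Bits 00 -> B
Bits 01 -> F
Bits 101 -> H
Bits 00 -> B
Bits 100 -> D
Bits 100 -> D
Bits 00 -> B


Decoded message: BFHBDDB


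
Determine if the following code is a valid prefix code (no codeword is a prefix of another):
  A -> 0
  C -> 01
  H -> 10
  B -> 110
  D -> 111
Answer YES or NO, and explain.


Checking each pair (does one codeword prefix another?):
  A='0' vs C='01': prefix -- VIOLATION

NO -- this is NOT a valid prefix code. A (0) is a prefix of C (01).


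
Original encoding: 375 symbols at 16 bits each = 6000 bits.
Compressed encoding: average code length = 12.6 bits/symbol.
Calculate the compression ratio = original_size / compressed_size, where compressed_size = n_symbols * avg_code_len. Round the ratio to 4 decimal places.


original_size = n_symbols * orig_bits = 375 * 16 = 6000 bits
compressed_size = n_symbols * avg_code_len = 375 * 12.6 = 4725.0 bits
ratio = original_size / compressed_size = 6000 / 4725.0 = 1.2698

Compression ratio = 1.2698


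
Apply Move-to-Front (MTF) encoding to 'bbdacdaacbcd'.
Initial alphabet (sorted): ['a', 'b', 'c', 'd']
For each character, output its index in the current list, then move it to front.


MTF encoding:
'b': index 1 in ['a', 'b', 'c', 'd'] -> ['b', 'a', 'c', 'd']
'b': index 0 in ['b', 'a', 'c', 'd'] -> ['b', 'a', 'c', 'd']
'd': index 3 in ['b', 'a', 'c', 'd'] -> ['d', 'b', 'a', 'c']
'a': index 2 in ['d', 'b', 'a', 'c'] -> ['a', 'd', 'b', 'c']
'c': index 3 in ['a', 'd', 'b', 'c'] -> ['c', 'a', 'd', 'b']
'd': index 2 in ['c', 'a', 'd', 'b'] -> ['d', 'c', 'a', 'b']
'a': index 2 in ['d', 'c', 'a', 'b'] -> ['a', 'd', 'c', 'b']
'a': index 0 in ['a', 'd', 'c', 'b'] -> ['a', 'd', 'c', 'b']
'c': index 2 in ['a', 'd', 'c', 'b'] -> ['c', 'a', 'd', 'b']
'b': index 3 in ['c', 'a', 'd', 'b'] -> ['b', 'c', 'a', 'd']
'c': index 1 in ['b', 'c', 'a', 'd'] -> ['c', 'b', 'a', 'd']
'd': index 3 in ['c', 'b', 'a', 'd'] -> ['d', 'c', 'b', 'a']


Output: [1, 0, 3, 2, 3, 2, 2, 0, 2, 3, 1, 3]


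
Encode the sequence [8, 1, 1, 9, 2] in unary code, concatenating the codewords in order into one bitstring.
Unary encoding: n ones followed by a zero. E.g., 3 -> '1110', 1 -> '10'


Encode each number as n ones followed by a terminating 0:
  8 -> 111111110 (9 bits)
  1 -> 10 (2 bits)
  1 -> 10 (2 bits)
  9 -> 1111111110 (10 bits)
  2 -> 110 (3 bits)
Total length = 9 + 2 + 2 + 10 + 3 = 26 bits.

Unary([8, 1, 1, 9, 2]) = 11111111010101111111110110 (26 bits)


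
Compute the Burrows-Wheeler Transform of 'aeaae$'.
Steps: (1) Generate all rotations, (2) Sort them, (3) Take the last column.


Rotations (sorted):
  0: $aeaae -> last char: e
  1: aae$ae -> last char: e
  2: ae$aea -> last char: a
  3: aeaae$ -> last char: $
  4: e$aeaa -> last char: a
  5: eaae$a -> last char: a


BWT = eea$aa


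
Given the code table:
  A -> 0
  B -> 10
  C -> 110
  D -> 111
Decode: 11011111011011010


Decoding:
110 -> C
111 -> D
110 -> C
110 -> C
110 -> C
10 -> B


Result: CDCCCB


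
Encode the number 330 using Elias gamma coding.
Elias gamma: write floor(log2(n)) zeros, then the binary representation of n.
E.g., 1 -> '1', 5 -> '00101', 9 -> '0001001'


num_bits = floor(log2(330)) + 1 = 9
leading_zeros = num_bits - 1 = 8
binary(330) = 101001010

Elias gamma(330) = '00000000' + '101001010' = 00000000101001010 (17 bits)


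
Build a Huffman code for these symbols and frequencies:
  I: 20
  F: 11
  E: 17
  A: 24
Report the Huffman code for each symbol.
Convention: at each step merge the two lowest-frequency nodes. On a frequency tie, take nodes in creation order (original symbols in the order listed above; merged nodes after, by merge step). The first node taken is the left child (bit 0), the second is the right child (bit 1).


Huffman tree construction:
Step 1: Merge F(11) + E(17) = 28
Step 2: Merge I(20) + A(24) = 44
Step 3: Merge (F+E)(28) + (I+A)(44) = 72
Read each symbol's code off the tree from the root (left child = 0, right child = 1).

Codes:
  I: 10 (length 2)
  F: 00 (length 2)
  E: 01 (length 2)
  A: 11 (length 2)
Average code length: 144/72 = 2.0000 bits/symbol


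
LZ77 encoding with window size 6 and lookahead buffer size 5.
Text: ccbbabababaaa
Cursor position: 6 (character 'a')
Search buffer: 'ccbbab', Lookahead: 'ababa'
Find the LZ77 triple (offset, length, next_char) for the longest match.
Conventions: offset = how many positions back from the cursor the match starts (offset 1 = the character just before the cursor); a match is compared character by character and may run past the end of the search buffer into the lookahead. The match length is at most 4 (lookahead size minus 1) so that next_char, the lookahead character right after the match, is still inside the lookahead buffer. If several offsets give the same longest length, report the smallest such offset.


Try each offset into the search buffer:
  offset=1 (pos 5, char 'b'): match length 0
  offset=2 (pos 4, char 'a'): match length 4
  offset=3 (pos 3, char 'b'): match length 0
  offset=4 (pos 2, char 'b'): match length 0
  offset=5 (pos 1, char 'c'): match length 0
  offset=6 (pos 0, char 'c'): match length 0
Longest match has length 4 at offset 2.
next_char = character at position 6 + 4 = 10 -> 'a'

Best match: offset=2, length=4 (matching 'abab' starting at position 4)
LZ77 triple: (2, 4, 'a')


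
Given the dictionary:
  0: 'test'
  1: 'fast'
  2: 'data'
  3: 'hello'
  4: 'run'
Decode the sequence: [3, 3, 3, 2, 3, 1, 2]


Look up each index in the dictionary:
  3 -> 'hello'
  3 -> 'hello'
  3 -> 'hello'
  2 -> 'data'
  3 -> 'hello'
  1 -> 'fast'
  2 -> 'data'

Decoded: "hello hello hello data hello fast data"


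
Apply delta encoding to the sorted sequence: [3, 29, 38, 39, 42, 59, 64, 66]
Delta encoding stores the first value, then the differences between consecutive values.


First value: 3
Deltas:
  29 - 3 = 26
  38 - 29 = 9
  39 - 38 = 1
  42 - 39 = 3
  59 - 42 = 17
  64 - 59 = 5
  66 - 64 = 2


Delta encoded: [3, 26, 9, 1, 3, 17, 5, 2]


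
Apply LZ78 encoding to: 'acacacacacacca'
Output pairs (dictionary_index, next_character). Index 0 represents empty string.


LZ78 encoding steps:
Dictionary: {0: ''}
Step 1: w='' (idx 0), next='a' -> output (0, 'a'), add 'a' as idx 1
Step 2: w='' (idx 0), next='c' -> output (0, 'c'), add 'c' as idx 2
Step 3: w='a' (idx 1), next='c' -> output (1, 'c'), add 'ac' as idx 3
Step 4: w='ac' (idx 3), next='a' -> output (3, 'a'), add 'aca' as idx 4
Step 5: w='c' (idx 2), next='a' -> output (2, 'a'), add 'ca' as idx 5
Step 6: w='ca' (idx 5), next='c' -> output (5, 'c'), add 'cac' as idx 6
Step 7: w='ca' (idx 5), end of input -> output (5, '')


Encoded: [(0, 'a'), (0, 'c'), (1, 'c'), (3, 'a'), (2, 'a'), (5, 'c'), (5, '')]


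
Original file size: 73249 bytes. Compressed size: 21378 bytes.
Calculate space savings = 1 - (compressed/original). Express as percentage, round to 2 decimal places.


ratio = compressed/original = 21378/73249 = 0.291854
savings = 1 - ratio = 1 - 0.291854 = 0.708146
as a percentage: 0.708146 * 100 = 70.81%

Space savings = 1 - 21378/73249 = 70.81%


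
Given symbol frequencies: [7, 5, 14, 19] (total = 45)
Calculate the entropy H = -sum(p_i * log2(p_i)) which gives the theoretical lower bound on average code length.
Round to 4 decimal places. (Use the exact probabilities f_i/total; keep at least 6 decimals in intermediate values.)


Per-symbol terms -p_i * log2(p_i) with p_i = f_i/45:
  p = 7/45 = 0.155556: log2(p) = -2.684498, -p*log2(p) = 0.417589
  p = 5/45 = 0.111111: log2(p) = -3.169925, -p*log2(p) = 0.352214
  p = 14/45 = 0.311111: log2(p) = -1.684498, -p*log2(p) = 0.524066
  p = 19/45 = 0.422222: log2(p) = -1.243926, -p*log2(p) = 0.525213
H = 0.417589 + 0.352214 + 0.524066 + 0.525213 = 1.819082

H = 1.8191 bits/symbol


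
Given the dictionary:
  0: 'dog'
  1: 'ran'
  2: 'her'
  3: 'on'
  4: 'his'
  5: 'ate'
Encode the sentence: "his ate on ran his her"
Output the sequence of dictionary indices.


Look up each word in the dictionary:
  'his' -> 4
  'ate' -> 5
  'on' -> 3
  'ran' -> 1
  'his' -> 4
  'her' -> 2

Encoded: [4, 5, 3, 1, 4, 2]


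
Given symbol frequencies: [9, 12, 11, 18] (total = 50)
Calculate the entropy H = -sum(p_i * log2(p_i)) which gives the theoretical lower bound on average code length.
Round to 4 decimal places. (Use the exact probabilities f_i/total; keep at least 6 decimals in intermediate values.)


Per-symbol terms -p_i * log2(p_i) with p_i = f_i/50:
  p = 9/50 = 0.180000: log2(p) = -2.473931, -p*log2(p) = 0.445308
  p = 12/50 = 0.240000: log2(p) = -2.058894, -p*log2(p) = 0.494134
  p = 11/50 = 0.220000: log2(p) = -2.184425, -p*log2(p) = 0.480573
  p = 18/50 = 0.360000: log2(p) = -1.473931, -p*log2(p) = 0.530615
H = 0.445308 + 0.494134 + 0.480573 + 0.530615 = 1.950630

H = 1.9506 bits/symbol


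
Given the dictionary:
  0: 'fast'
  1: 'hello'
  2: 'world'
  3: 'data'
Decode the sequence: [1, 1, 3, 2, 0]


Look up each index in the dictionary:
  1 -> 'hello'
  1 -> 'hello'
  3 -> 'data'
  2 -> 'world'
  0 -> 'fast'

Decoded: "hello hello data world fast"


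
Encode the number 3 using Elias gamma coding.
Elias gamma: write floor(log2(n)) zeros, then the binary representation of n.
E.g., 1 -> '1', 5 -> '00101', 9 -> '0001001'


num_bits = floor(log2(3)) + 1 = 2
leading_zeros = num_bits - 1 = 1
binary(3) = 11

Elias gamma(3) = '0' + '11' = 011 (3 bits)


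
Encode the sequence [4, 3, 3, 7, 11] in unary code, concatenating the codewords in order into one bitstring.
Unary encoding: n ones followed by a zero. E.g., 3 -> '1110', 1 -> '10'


Encode each number as n ones followed by a terminating 0:
  4 -> 11110 (5 bits)
  3 -> 1110 (4 bits)
  3 -> 1110 (4 bits)
  7 -> 11111110 (8 bits)
  11 -> 111111111110 (12 bits)
Total length = 5 + 4 + 4 + 8 + 12 = 33 bits.

Unary([4, 3, 3, 7, 11]) = 111101110111011111110111111111110 (33 bits)


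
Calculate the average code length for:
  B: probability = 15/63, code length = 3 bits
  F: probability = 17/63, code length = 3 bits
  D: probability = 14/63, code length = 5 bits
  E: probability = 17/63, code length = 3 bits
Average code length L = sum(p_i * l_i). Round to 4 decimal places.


Weighted contributions p_i * l_i:
  B: (15/63) * 3 = 45/63
  F: (17/63) * 3 = 51/63
  D: (14/63) * 5 = 70/63
  E: (17/63) * 3 = 51/63
Sum = (45 + 51 + 70 + 51)/63 = 217/63

L = 217/63 = 3.4444 bits/symbol


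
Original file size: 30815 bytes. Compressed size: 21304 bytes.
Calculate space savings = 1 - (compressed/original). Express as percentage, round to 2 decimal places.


ratio = compressed/original = 21304/30815 = 0.691352
savings = 1 - ratio = 1 - 0.691352 = 0.308648
as a percentage: 0.308648 * 100 = 30.86%

Space savings = 1 - 21304/30815 = 30.86%


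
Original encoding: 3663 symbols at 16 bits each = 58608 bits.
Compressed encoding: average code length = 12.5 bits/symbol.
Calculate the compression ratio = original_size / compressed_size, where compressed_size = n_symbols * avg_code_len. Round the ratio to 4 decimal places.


original_size = n_symbols * orig_bits = 3663 * 16 = 58608 bits
compressed_size = n_symbols * avg_code_len = 3663 * 12.5 = 45787.5 bits
ratio = original_size / compressed_size = 58608 / 45787.5 = 1.28

Compression ratio = 1.28


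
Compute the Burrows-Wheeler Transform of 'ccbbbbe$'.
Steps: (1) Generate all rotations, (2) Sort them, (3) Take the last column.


Rotations (sorted):
  0: $ccbbbbe -> last char: e
  1: bbbbe$cc -> last char: c
  2: bbbe$ccb -> last char: b
  3: bbe$ccbb -> last char: b
  4: be$ccbbb -> last char: b
  5: cbbbbe$c -> last char: c
  6: ccbbbbe$ -> last char: $
  7: e$ccbbbb -> last char: b


BWT = ecbbbc$b


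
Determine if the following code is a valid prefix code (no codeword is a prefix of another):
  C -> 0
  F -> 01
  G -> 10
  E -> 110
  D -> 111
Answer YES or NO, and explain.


Checking each pair (does one codeword prefix another?):
  C='0' vs F='01': prefix -- VIOLATION

NO -- this is NOT a valid prefix code. C (0) is a prefix of F (01).


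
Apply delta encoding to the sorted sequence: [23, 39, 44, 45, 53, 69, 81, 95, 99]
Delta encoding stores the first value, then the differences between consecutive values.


First value: 23
Deltas:
  39 - 23 = 16
  44 - 39 = 5
  45 - 44 = 1
  53 - 45 = 8
  69 - 53 = 16
  81 - 69 = 12
  95 - 81 = 14
  99 - 95 = 4


Delta encoded: [23, 16, 5, 1, 8, 16, 12, 14, 4]


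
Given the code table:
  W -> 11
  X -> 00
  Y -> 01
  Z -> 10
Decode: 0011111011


Decoding:
00 -> X
11 -> W
11 -> W
10 -> Z
11 -> W


Result: XWWZW


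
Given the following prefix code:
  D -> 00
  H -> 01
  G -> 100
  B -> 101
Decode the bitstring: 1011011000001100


Decoding step by step:
Bits 101 -> B
Bits 101 -> B
Bits 100 -> G
Bits 00 -> D
Bits 01 -> H
Bits 100 -> G


Decoded message: BBGDHG


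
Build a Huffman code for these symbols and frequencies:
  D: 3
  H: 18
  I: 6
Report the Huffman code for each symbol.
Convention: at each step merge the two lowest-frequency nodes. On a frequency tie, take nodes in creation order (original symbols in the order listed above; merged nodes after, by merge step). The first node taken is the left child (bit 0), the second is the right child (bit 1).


Huffman tree construction:
Step 1: Merge D(3) + I(6) = 9
Step 2: Merge (D+I)(9) + H(18) = 27
Read each symbol's code off the tree from the root (left child = 0, right child = 1).

Codes:
  D: 00 (length 2)
  H: 1 (length 1)
  I: 01 (length 2)
Average code length: 36/27 = 1.3333 bits/symbol


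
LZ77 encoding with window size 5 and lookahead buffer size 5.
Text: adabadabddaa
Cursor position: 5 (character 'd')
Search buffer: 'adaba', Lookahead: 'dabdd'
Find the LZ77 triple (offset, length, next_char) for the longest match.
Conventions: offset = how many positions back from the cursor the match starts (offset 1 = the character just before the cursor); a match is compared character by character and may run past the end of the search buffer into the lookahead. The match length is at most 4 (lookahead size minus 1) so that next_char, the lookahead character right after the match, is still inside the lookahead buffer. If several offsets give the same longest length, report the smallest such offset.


Try each offset into the search buffer:
  offset=1 (pos 4, char 'a'): match length 0
  offset=2 (pos 3, char 'b'): match length 0
  offset=3 (pos 2, char 'a'): match length 0
  offset=4 (pos 1, char 'd'): match length 3
  offset=5 (pos 0, char 'a'): match length 0
Longest match has length 3 at offset 4.
next_char = character at position 5 + 3 = 8 -> 'd'

Best match: offset=4, length=3 (matching 'dab' starting at position 1)
LZ77 triple: (4, 3, 'd')


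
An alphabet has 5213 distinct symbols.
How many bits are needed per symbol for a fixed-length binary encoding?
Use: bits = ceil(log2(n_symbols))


log2(5213) = 12.3479
Bracket: 2^12 = 4096 < 5213 <= 2^13 = 8192
So ceil(log2(5213)) = 13

bits = ceil(log2(5213)) = ceil(12.3479) = 13 bits


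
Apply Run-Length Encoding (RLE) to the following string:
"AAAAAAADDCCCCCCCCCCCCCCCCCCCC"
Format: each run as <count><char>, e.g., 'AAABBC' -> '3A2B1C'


Scanning runs left to right:
  i=0: run of 'A' x 7 -> '7A'
  i=7: run of 'D' x 2 -> '2D'
  i=9: run of 'C' x 20 -> '20C'

RLE = 7A2D20C


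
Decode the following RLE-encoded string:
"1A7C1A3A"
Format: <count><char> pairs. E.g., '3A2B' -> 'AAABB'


Expanding each <count><char> pair:
  1A -> 'A'
  7C -> 'CCCCCCC'
  1A -> 'A'
  3A -> 'AAA'

Decoded = ACCCCCCCAAAA


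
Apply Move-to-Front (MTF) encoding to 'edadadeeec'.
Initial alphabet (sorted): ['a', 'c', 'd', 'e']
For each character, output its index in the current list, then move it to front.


MTF encoding:
'e': index 3 in ['a', 'c', 'd', 'e'] -> ['e', 'a', 'c', 'd']
'd': index 3 in ['e', 'a', 'c', 'd'] -> ['d', 'e', 'a', 'c']
'a': index 2 in ['d', 'e', 'a', 'c'] -> ['a', 'd', 'e', 'c']
'd': index 1 in ['a', 'd', 'e', 'c'] -> ['d', 'a', 'e', 'c']
'a': index 1 in ['d', 'a', 'e', 'c'] -> ['a', 'd', 'e', 'c']
'd': index 1 in ['a', 'd', 'e', 'c'] -> ['d', 'a', 'e', 'c']
'e': index 2 in ['d', 'a', 'e', 'c'] -> ['e', 'd', 'a', 'c']
'e': index 0 in ['e', 'd', 'a', 'c'] -> ['e', 'd', 'a', 'c']
'e': index 0 in ['e', 'd', 'a', 'c'] -> ['e', 'd', 'a', 'c']
'c': index 3 in ['e', 'd', 'a', 'c'] -> ['c', 'e', 'd', 'a']


Output: [3, 3, 2, 1, 1, 1, 2, 0, 0, 3]


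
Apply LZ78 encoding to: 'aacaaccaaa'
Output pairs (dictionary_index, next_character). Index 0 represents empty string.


LZ78 encoding steps:
Dictionary: {0: ''}
Step 1: w='' (idx 0), next='a' -> output (0, 'a'), add 'a' as idx 1
Step 2: w='a' (idx 1), next='c' -> output (1, 'c'), add 'ac' as idx 2
Step 3: w='a' (idx 1), next='a' -> output (1, 'a'), add 'aa' as idx 3
Step 4: w='' (idx 0), next='c' -> output (0, 'c'), add 'c' as idx 4
Step 5: w='c' (idx 4), next='a' -> output (4, 'a'), add 'ca' as idx 5
Step 6: w='aa' (idx 3), end of input -> output (3, '')


Encoded: [(0, 'a'), (1, 'c'), (1, 'a'), (0, 'c'), (4, 'a'), (3, '')]


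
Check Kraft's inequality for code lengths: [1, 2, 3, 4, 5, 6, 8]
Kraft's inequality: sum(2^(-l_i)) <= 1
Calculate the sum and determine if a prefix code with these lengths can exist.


Sum = 2^(-1) + 2^(-2) + 2^(-3) + 2^(-4) + 2^(-5) + 2^(-6) + 2^(-8)
    = 0.5 + 0.25 + 0.125 + 0.0625 + 0.03125 + 0.015625 + 0.00390625
    = 253/256 = 0.98828125
Since 0.98828125 <= 1, Kraft's inequality IS satisfied.
A prefix code with these lengths CAN exist.

Kraft sum = 0.98828125. Satisfied.


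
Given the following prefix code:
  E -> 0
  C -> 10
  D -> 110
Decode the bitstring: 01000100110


Decoding step by step:
Bits 0 -> E
Bits 10 -> C
Bits 0 -> E
Bits 0 -> E
Bits 10 -> C
Bits 0 -> E
Bits 110 -> D


Decoded message: ECEECED


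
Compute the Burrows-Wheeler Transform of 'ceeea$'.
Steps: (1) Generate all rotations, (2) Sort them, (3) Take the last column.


Rotations (sorted):
  0: $ceeea -> last char: a
  1: a$ceee -> last char: e
  2: ceeea$ -> last char: $
  3: ea$cee -> last char: e
  4: eea$ce -> last char: e
  5: eeea$c -> last char: c


BWT = ae$eec


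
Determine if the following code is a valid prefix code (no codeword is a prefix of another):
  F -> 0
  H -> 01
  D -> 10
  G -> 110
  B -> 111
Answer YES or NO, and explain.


Checking each pair (does one codeword prefix another?):
  F='0' vs H='01': prefix -- VIOLATION

NO -- this is NOT a valid prefix code. F (0) is a prefix of H (01).


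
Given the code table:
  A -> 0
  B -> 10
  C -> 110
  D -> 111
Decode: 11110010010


Decoding:
111 -> D
10 -> B
0 -> A
10 -> B
0 -> A
10 -> B


Result: DBABAB


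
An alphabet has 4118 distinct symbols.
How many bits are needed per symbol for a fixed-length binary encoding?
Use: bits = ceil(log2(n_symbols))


log2(4118) = 12.0077
Bracket: 2^12 = 4096 < 4118 <= 2^13 = 8192
So ceil(log2(4118)) = 13

bits = ceil(log2(4118)) = ceil(12.0077) = 13 bits


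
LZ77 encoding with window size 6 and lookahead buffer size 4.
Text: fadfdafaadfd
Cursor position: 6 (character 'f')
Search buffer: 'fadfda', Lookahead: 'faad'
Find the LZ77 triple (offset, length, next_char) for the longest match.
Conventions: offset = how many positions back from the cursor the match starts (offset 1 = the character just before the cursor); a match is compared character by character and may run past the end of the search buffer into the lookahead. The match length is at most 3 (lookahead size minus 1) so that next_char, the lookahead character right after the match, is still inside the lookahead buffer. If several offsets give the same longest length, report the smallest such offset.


Try each offset into the search buffer:
  offset=1 (pos 5, char 'a'): match length 0
  offset=2 (pos 4, char 'd'): match length 0
  offset=3 (pos 3, char 'f'): match length 1
  offset=4 (pos 2, char 'd'): match length 0
  offset=5 (pos 1, char 'a'): match length 0
  offset=6 (pos 0, char 'f'): match length 2
Longest match has length 2 at offset 6.
next_char = character at position 6 + 2 = 8 -> 'a'

Best match: offset=6, length=2 (matching 'fa' starting at position 0)
LZ77 triple: (6, 2, 'a')


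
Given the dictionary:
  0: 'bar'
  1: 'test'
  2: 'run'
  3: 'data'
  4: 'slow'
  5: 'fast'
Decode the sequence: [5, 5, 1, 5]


Look up each index in the dictionary:
  5 -> 'fast'
  5 -> 'fast'
  1 -> 'test'
  5 -> 'fast'

Decoded: "fast fast test fast"


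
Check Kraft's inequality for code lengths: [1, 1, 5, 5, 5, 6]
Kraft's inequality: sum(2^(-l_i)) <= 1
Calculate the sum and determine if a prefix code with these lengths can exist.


Sum = 2^(-1) + 2^(-1) + 2^(-5) + 2^(-5) + 2^(-5) + 2^(-6)
    = 0.5 + 0.5 + 0.03125 + 0.03125 + 0.03125 + 0.015625
    = 71/64 = 1.109375
Since 1.109375 > 1, Kraft's inequality is NOT satisfied.
A prefix code with these lengths CANNOT exist.

Kraft sum = 1.109375. Not satisfied.


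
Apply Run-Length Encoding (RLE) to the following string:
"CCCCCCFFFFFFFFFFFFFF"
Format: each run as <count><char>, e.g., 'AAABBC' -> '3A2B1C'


Scanning runs left to right:
  i=0: run of 'C' x 6 -> '6C'
  i=6: run of 'F' x 14 -> '14F'

RLE = 6C14F


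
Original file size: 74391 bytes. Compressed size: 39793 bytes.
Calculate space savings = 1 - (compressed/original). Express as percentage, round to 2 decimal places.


ratio = compressed/original = 39793/74391 = 0.534917
savings = 1 - ratio = 1 - 0.534917 = 0.465083
as a percentage: 0.465083 * 100 = 46.51%

Space savings = 1 - 39793/74391 = 46.51%


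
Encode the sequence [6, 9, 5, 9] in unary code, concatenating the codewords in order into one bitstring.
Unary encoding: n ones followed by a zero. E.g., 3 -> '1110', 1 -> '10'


Encode each number as n ones followed by a terminating 0:
  6 -> 1111110 (7 bits)
  9 -> 1111111110 (10 bits)
  5 -> 111110 (6 bits)
  9 -> 1111111110 (10 bits)
Total length = 7 + 10 + 6 + 10 = 33 bits.

Unary([6, 9, 5, 9]) = 111111011111111101111101111111110 (33 bits)


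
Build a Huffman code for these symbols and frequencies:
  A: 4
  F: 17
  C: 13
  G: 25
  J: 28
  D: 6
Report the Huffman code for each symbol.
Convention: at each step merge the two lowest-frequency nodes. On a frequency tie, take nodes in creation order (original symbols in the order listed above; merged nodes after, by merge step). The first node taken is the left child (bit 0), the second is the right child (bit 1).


Huffman tree construction:
Step 1: Merge A(4) + D(6) = 10
Step 2: Merge (A+D)(10) + C(13) = 23
Step 3: Merge F(17) + ((A+D)+C)(23) = 40
Step 4: Merge G(25) + J(28) = 53
Step 5: Merge (F+((A+D)+C))(40) + (G+J)(53) = 93
Read each symbol's code off the tree from the root (left child = 0, right child = 1).

Codes:
  A: 0100 (length 4)
  F: 00 (length 2)
  C: 011 (length 3)
  G: 10 (length 2)
  J: 11 (length 2)
  D: 0101 (length 4)
Average code length: 219/93 = 2.3548 bits/symbol


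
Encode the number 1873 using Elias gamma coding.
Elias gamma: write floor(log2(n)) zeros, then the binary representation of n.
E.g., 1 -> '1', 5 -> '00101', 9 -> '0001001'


num_bits = floor(log2(1873)) + 1 = 11
leading_zeros = num_bits - 1 = 10
binary(1873) = 11101010001

Elias gamma(1873) = '0000000000' + '11101010001' = 000000000011101010001 (21 bits)


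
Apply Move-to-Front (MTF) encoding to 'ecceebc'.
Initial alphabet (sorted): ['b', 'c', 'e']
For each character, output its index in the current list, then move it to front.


MTF encoding:
'e': index 2 in ['b', 'c', 'e'] -> ['e', 'b', 'c']
'c': index 2 in ['e', 'b', 'c'] -> ['c', 'e', 'b']
'c': index 0 in ['c', 'e', 'b'] -> ['c', 'e', 'b']
'e': index 1 in ['c', 'e', 'b'] -> ['e', 'c', 'b']
'e': index 0 in ['e', 'c', 'b'] -> ['e', 'c', 'b']
'b': index 2 in ['e', 'c', 'b'] -> ['b', 'e', 'c']
'c': index 2 in ['b', 'e', 'c'] -> ['c', 'b', 'e']


Output: [2, 2, 0, 1, 0, 2, 2]


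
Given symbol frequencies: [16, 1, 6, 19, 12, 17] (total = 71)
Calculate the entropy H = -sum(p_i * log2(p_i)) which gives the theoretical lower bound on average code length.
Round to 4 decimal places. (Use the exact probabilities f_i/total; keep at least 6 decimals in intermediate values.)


Per-symbol terms -p_i * log2(p_i) with p_i = f_i/71:
  p = 16/71 = 0.225352: log2(p) = -2.149747, -p*log2(p) = 0.484450
  p = 1/71 = 0.014085: log2(p) = -6.149747, -p*log2(p) = 0.086616
  p = 6/71 = 0.084507: log2(p) = -3.564785, -p*log2(p) = 0.301249
  p = 19/71 = 0.267606: log2(p) = -1.901820, -p*log2(p) = 0.508938
  p = 12/71 = 0.169014: log2(p) = -2.564785, -p*log2(p) = 0.433485
  p = 17/71 = 0.239437: log2(p) = -2.062284, -p*log2(p) = 0.493786
H = 0.484450 + 0.086616 + 0.301249 + 0.508938 + 0.433485 + 0.493786 = 2.308524

H = 2.3085 bits/symbol


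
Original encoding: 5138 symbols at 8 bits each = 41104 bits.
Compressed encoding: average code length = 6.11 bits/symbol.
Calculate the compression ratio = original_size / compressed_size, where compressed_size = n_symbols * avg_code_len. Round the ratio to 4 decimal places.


original_size = n_symbols * orig_bits = 5138 * 8 = 41104 bits
compressed_size = n_symbols * avg_code_len = 5138 * 6.11 = 31393.18 bits
ratio = original_size / compressed_size = 41104 / 31393.18 = 1.3093

Compression ratio = 1.3093


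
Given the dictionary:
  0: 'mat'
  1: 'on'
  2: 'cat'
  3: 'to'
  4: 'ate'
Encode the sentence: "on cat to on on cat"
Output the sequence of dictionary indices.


Look up each word in the dictionary:
  'on' -> 1
  'cat' -> 2
  'to' -> 3
  'on' -> 1
  'on' -> 1
  'cat' -> 2

Encoded: [1, 2, 3, 1, 1, 2]


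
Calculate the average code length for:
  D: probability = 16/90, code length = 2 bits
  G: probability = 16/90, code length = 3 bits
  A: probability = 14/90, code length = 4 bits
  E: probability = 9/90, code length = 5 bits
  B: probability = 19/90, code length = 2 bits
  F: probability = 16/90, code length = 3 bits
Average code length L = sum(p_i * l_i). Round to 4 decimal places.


Weighted contributions p_i * l_i:
  D: (16/90) * 2 = 32/90
  G: (16/90) * 3 = 48/90
  A: (14/90) * 4 = 56/90
  E: (9/90) * 5 = 45/90
  B: (19/90) * 2 = 38/90
  F: (16/90) * 3 = 48/90
Sum = (32 + 48 + 56 + 45 + 38 + 48)/90 = 267/90

L = 267/90 = 2.9667 bits/symbol


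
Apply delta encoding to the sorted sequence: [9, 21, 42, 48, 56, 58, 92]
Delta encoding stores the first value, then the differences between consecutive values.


First value: 9
Deltas:
  21 - 9 = 12
  42 - 21 = 21
  48 - 42 = 6
  56 - 48 = 8
  58 - 56 = 2
  92 - 58 = 34


Delta encoded: [9, 12, 21, 6, 8, 2, 34]


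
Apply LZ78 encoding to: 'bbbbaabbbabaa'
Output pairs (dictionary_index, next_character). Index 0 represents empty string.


LZ78 encoding steps:
Dictionary: {0: ''}
Step 1: w='' (idx 0), next='b' -> output (0, 'b'), add 'b' as idx 1
Step 2: w='b' (idx 1), next='b' -> output (1, 'b'), add 'bb' as idx 2
Step 3: w='b' (idx 1), next='a' -> output (1, 'a'), add 'ba' as idx 3
Step 4: w='' (idx 0), next='a' -> output (0, 'a'), add 'a' as idx 4
Step 5: w='bb' (idx 2), next='b' -> output (2, 'b'), add 'bbb' as idx 5
Step 6: w='a' (idx 4), next='b' -> output (4, 'b'), add 'ab' as idx 6
Step 7: w='a' (idx 4), next='a' -> output (4, 'a'), add 'aa' as idx 7


Encoded: [(0, 'b'), (1, 'b'), (1, 'a'), (0, 'a'), (2, 'b'), (4, 'b'), (4, 'a')]


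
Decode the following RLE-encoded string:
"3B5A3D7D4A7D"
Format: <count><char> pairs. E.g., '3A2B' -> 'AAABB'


Expanding each <count><char> pair:
  3B -> 'BBB'
  5A -> 'AAAAA'
  3D -> 'DDD'
  7D -> 'DDDDDDD'
  4A -> 'AAAA'
  7D -> 'DDDDDDD'

Decoded = BBBAAAAADDDDDDDDDDAAAADDDDDDD


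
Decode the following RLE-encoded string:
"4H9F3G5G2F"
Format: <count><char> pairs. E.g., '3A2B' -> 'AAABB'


Expanding each <count><char> pair:
  4H -> 'HHHH'
  9F -> 'FFFFFFFFF'
  3G -> 'GGG'
  5G -> 'GGGGG'
  2F -> 'FF'

Decoded = HHHHFFFFFFFFFGGGGGGGGFF


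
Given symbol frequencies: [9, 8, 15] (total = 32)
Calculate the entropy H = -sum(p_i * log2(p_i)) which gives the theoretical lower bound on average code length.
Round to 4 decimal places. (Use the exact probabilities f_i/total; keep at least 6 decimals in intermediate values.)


Per-symbol terms -p_i * log2(p_i) with p_i = f_i/32:
  p = 9/32 = 0.281250: log2(p) = -1.830075, -p*log2(p) = 0.514709
  p = 8/32 = 0.250000: log2(p) = -2.000000, -p*log2(p) = 0.500000
  p = 15/32 = 0.468750: log2(p) = -1.093109, -p*log2(p) = 0.512395
H = 0.514709 + 0.500000 + 0.512395 = 1.527104

H = 1.5271 bits/symbol
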